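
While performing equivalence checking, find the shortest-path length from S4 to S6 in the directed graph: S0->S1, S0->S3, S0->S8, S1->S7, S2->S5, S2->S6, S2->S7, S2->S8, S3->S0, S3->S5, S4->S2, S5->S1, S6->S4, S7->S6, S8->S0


BFS layer-by-layer from S4:
  dist 0: {S4}
  dist 1: {S2}
  dist 2: {S5, S6, S7, S8}
  -> S6 reached at distance 2
Shortest path length = 2

2


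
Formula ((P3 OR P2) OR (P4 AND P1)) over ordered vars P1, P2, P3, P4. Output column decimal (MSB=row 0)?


Formula: ((P3 OR P2) OR (P4 AND P1)) over P1, P2, P3, P4 (16 rows)
Evaluate each row (bits = P1,P2,P3,P4, MSB first):
  row 0 [0000]: ((0 OR 0) OR (0 AND 0)) -> 0
  row 1 [0001]: ((0 OR 0) OR (1 AND 0)) -> 0
  row 2 [0010]: ((1 OR 0) OR (0 AND 0)) -> 1
  row 3 [0011]: ((1 OR 0) OR (1 AND 0)) -> 1
  row 4 [0100]: ((0 OR 1) OR (0 AND 0)) -> 1
  row 5 [0101]: ((0 OR 1) OR (1 AND 0)) -> 1
  row 6 [0110]: ((1 OR 1) OR (0 AND 0)) -> 1
  row 7 [0111]: ((1 OR 1) OR (1 AND 0)) -> 1
  row 8 [1000]: ((0 OR 0) OR (0 AND 1)) -> 0
  row 9 [1001]: ((0 OR 0) OR (1 AND 1)) -> 1
  row 10 [1010]: ((1 OR 0) OR (0 AND 1)) -> 1
  row 11 [1011]: ((1 OR 0) OR (1 AND 1)) -> 1
  row 12 [1100]: ((0 OR 1) OR (0 AND 1)) -> 1
  row 13 [1101]: ((0 OR 1) OR (1 AND 1)) -> 1
  row 14 [1110]: ((1 OR 1) OR (0 AND 1)) -> 1
  row 15 [1111]: ((1 OR 1) OR (1 AND 1)) -> 1
Full result column, 4 rows per line (P1,P2 fixed per line; P3,P4 runs 00..11 left to right):
  rows 0-3 [P1,P2=00]: 0011  = hex 3
  rows 4-7 [P1,P2=01]: 1111  = hex F
  rows 8-11 [P1,P2=10]: 0111  = hex 7
  rows 12-15 [P1,P2=11]: 1111  = hex F
Output column (row 0 .. row 15) = 0011111101111111
Output column grouped in 4s = 0011 1111 0111 1111 = 0x3F7F
Convert to decimal digit by digit (value = value*16 + digit):
  3 -> 3
  3*16 + 15 (F) = 63
  63*16 + 7 = 1015
  1015*16 + 15 (F) = 16255
Decimal = 16255

16255


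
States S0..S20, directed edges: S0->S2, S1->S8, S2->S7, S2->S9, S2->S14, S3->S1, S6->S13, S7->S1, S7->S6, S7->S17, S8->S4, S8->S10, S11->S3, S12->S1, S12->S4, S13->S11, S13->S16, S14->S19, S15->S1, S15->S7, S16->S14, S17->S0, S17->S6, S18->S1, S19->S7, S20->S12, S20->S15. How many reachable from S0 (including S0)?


BFS from S0:
  layer 0: {S0}
  layer 1: {S2}
  layer 2: {S7, S9, S14}
  layer 3: {S1, S6, S17, S19}
  layer 4: {S8, S13}
  layer 5: {S4, S10, S11, S16}
  layer 6: {S3}
Reachable set: {S0, S1, S2, S3, S4, S6, S7, S8, S9, S10, S11, S13, S14, S16, S17, S19}
Count = 16

16


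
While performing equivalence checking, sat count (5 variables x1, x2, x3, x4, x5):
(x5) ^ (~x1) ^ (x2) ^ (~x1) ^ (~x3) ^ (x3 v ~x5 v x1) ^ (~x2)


CNF with 7 clauses over 5 vars (32 assignments).
An assignment satisfies CNF iff every clause has >=1 true literal.
Check each row (bits = x1,x2,x3,x4,x5; clause T/F shown):
  row 0 [00000]: clauses=FTFTTTT -> 0
  row 1 [00001]: clauses=TTFTTFT -> 0
  row 2 [00010]: clauses=FTFTTTT -> 0
  row 3 [00011]: clauses=TTFTTFT -> 0
  row 4 [00100]: clauses=FTFTFTT -> 0
  row 5 [00101]: clauses=TTFTFTT -> 0
  row 6 [00110]: clauses=FTFTFTT -> 0
  row 7 [00111]: clauses=TTFTFTT -> 0
  row 8 [01000]: clauses=FTTTTTF -> 0
  row 9 [01001]: clauses=TTTTTFF -> 0
  row 10 [01010]: clauses=FTTTTTF -> 0
  row 11 [01011]: clauses=TTTTTFF -> 0
  row 12 [01100]: clauses=FTTTFTF -> 0
  row 13 [01101]: clauses=TTTTFTF -> 0
  row 14 [01110]: clauses=FTTTFTF -> 0
  row 15 [01111]: clauses=TTTTFTF -> 0
  row 16 [10000]: clauses=FFFFTTT -> 0
  row 17 [10001]: clauses=TFFFTTT -> 0
  row 18 [10010]: clauses=FFFFTTT -> 0
  row 19 [10011]: clauses=TFFFTTT -> 0
  row 20 [10100]: clauses=FFFFFTT -> 0
  row 21 [10101]: clauses=TFFFFTT -> 0
  row 22 [10110]: clauses=FFFFFTT -> 0
  row 23 [10111]: clauses=TFFFFTT -> 0
  row 24 [11000]: clauses=FFTFTTF -> 0
  row 25 [11001]: clauses=TFTFTTF -> 0
  row 26 [11010]: clauses=FFTFTTF -> 0
  row 27 [11011]: clauses=TFTFTTF -> 0
  row 28 [11100]: clauses=FFTFFTF -> 0
  row 29 [11101]: clauses=TFTFFTF -> 0
  row 30 [11110]: clauses=FFTFFTF -> 0
  row 31 [11111]: clauses=TFTFFTF -> 0
Full result column, 8 rows per line (x1,x2 fixed per line; x3,x4,x5 runs 000..111 left to right):
  rows 0-7 [x1,x2=00]: 00000000  (ones: 0)
  rows 8-15 [x1,x2=01]: 00000000  (ones: 0)
  rows 16-23 [x1,x2=10]: 00000000  (ones: 0)
  rows 24-31 [x1,x2=11]: 00000000  (ones: 0)
Satisfying assignments = 0+0+0+0 = 0

0


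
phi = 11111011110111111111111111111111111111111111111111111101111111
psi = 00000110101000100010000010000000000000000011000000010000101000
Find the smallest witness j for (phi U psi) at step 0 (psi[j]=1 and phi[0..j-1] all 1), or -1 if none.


(phi U psi) at 0: need smallest j with psi[j]=1 and phi[i]=1 for all i in [0,j).
Scan from step 0:
  step 0: phi=1, psi=0 -> continue
  step 1: phi=1, psi=0 -> continue
  step 2: phi=1, psi=0 -> continue
  step 3: phi=1, psi=0 -> continue
  step 5: psi=1 and phi held for [0,5) -> witness found
Witness step = 5

5


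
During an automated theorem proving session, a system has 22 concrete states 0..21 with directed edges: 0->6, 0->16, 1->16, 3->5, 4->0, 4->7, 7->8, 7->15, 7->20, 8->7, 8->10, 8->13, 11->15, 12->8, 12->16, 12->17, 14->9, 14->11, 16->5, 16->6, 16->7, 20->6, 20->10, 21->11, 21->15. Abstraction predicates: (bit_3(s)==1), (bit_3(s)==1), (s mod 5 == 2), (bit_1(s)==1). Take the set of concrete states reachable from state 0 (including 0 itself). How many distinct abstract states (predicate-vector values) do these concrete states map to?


BFS from 0:
Concrete reachable: {0, 5, 6, 7, 8, 10, 13, 15, 16, 20}
Abstract via predicates (bit_3(s)==1), (bit_3(s)==1), (s mod 5 == 2), (bit_1(s)==1):
  (0,0,0,0) <- {0, 5, 16, 20}
  (0,0,0,1) <- {6}
  (0,0,1,1) <- {7}
  (1,1,0,0) <- {8, 13}
  (1,1,0,1) <- {10, 15}
Distinct abstract states = 5

5


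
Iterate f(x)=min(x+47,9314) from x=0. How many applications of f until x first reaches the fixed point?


Step 1: x=0, cap=9314, increment=47
Step 2: x grows by 47 each step until capped at 9314; fixed point is x=9314
Step 3: iterations = ceil(9314/47) = 199

199


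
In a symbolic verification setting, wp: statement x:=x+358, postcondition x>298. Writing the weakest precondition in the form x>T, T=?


Formula: wp(x:=E, P) = P[E/x] (substitute E for x in postcondition)
Step 1: Postcondition: x>298
Step 2: Substitute x+358 for x: x+358>298
Step 3: Solve for x: x > 298-358 = -60

-60


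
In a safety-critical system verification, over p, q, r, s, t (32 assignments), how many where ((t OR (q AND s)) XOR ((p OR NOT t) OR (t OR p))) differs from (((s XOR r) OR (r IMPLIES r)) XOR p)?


F1 = ((t OR (q AND s)) XOR ((p OR NOT t) OR (t OR p)))
F2 = (((s XOR r) OR (r IMPLIES r)) XOR p)
Evaluate both on each of 32 rows (bits = p,q,r,s,t):
  row 0 [00000]: F1=1 F2=1 -> 0
  row 1 [00001]: F1=0 F2=1 (differ) -> 1
  row 2 [00010]: F1=1 F2=1 -> 0
  row 3 [00011]: F1=0 F2=1 (differ) -> 1
  row 4 [00100]: F1=1 F2=1 -> 0
  row 5 [00101]: F1=0 F2=1 (differ) -> 1
  row 6 [00110]: F1=1 F2=1 -> 0
  row 7 [00111]: F1=0 F2=1 (differ) -> 1
  row 8 [01000]: F1=1 F2=1 -> 0
  row 9 [01001]: F1=0 F2=1 (differ) -> 1
  row 10 [01010]: F1=0 F2=1 (differ) -> 1
  row 11 [01011]: F1=0 F2=1 (differ) -> 1
  row 12 [01100]: F1=1 F2=1 -> 0
  row 13 [01101]: F1=0 F2=1 (differ) -> 1
  row 14 [01110]: F1=0 F2=1 (differ) -> 1
  row 15 [01111]: F1=0 F2=1 (differ) -> 1
  row 16 [10000]: F1=1 F2=0 (differ) -> 1
  row 17 [10001]: F1=0 F2=0 -> 0
  row 18 [10010]: F1=1 F2=0 (differ) -> 1
  row 19 [10011]: F1=0 F2=0 -> 0
  row 20 [10100]: F1=1 F2=0 (differ) -> 1
  row 21 [10101]: F1=0 F2=0 -> 0
  row 22 [10110]: F1=1 F2=0 (differ) -> 1
  row 23 [10111]: F1=0 F2=0 -> 0
  row 24 [11000]: F1=1 F2=0 (differ) -> 1
  row 25 [11001]: F1=0 F2=0 -> 0
  row 26 [11010]: F1=0 F2=0 -> 0
  row 27 [11011]: F1=0 F2=0 -> 0
  row 28 [11100]: F1=1 F2=0 (differ) -> 1
  row 29 [11101]: F1=0 F2=0 -> 0
  row 30 [11110]: F1=0 F2=0 -> 0
  row 31 [11111]: F1=0 F2=0 -> 0
Full result column, 8 rows per line (p,q fixed per line; r,s,t runs 000..111 left to right):
  rows 0-7 [p,q=00]: 01010101  (ones: 4)
  rows 8-15 [p,q=01]: 01110111  (ones: 6)
  rows 16-23 [p,q=10]: 10101010  (ones: 4)
  rows 24-31 [p,q=11]: 10001000  (ones: 2)
Disagreements = 4+6+4+2 = 16

16


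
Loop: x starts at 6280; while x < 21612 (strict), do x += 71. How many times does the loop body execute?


Step 1: x goes from 6280 toward 21612 by 71; the body runs while x<21612, so iterations = ceil((bound-start)/step)
Step 2: Distance=15332
Step 3: ceil(15332/71)=216

216


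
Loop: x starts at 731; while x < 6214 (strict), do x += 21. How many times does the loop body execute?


Step 1: x goes from 731 toward 6214 by 21; the body runs while x<6214, so iterations = ceil((bound-start)/step)
Step 2: Distance=5483
Step 3: ceil(5483/21)=262

262


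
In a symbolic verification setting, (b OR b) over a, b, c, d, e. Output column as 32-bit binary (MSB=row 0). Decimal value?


Formula: (b OR b) over a, b, c, d, e (32 rows)
Evaluate each row (bits = a,b,c,d,e, MSB first):
  row 0 [00000]: (0 OR 0) -> 0
  row 1 [00001]: (0 OR 0) -> 0
  row 2 [00010]: (0 OR 0) -> 0
  row 3 [00011]: (0 OR 0) -> 0
  row 4 [00100]: (0 OR 0) -> 0
  row 5 [00101]: (0 OR 0) -> 0
  row 6 [00110]: (0 OR 0) -> 0
  row 7 [00111]: (0 OR 0) -> 0
  row 8 [01000]: (1 OR 1) -> 1
  row 9 [01001]: (1 OR 1) -> 1
  row 10 [01010]: (1 OR 1) -> 1
  row 11 [01011]: (1 OR 1) -> 1
  row 12 [01100]: (1 OR 1) -> 1
  row 13 [01101]: (1 OR 1) -> 1
  row 14 [01110]: (1 OR 1) -> 1
  row 15 [01111]: (1 OR 1) -> 1
  row 16 [10000]: (0 OR 0) -> 0
  row 17 [10001]: (0 OR 0) -> 0
  row 18 [10010]: (0 OR 0) -> 0
  row 19 [10011]: (0 OR 0) -> 0
  row 20 [10100]: (0 OR 0) -> 0
  row 21 [10101]: (0 OR 0) -> 0
  row 22 [10110]: (0 OR 0) -> 0
  row 23 [10111]: (0 OR 0) -> 0
  row 24 [11000]: (1 OR 1) -> 1
  row 25 [11001]: (1 OR 1) -> 1
  row 26 [11010]: (1 OR 1) -> 1
  row 27 [11011]: (1 OR 1) -> 1
  row 28 [11100]: (1 OR 1) -> 1
  row 29 [11101]: (1 OR 1) -> 1
  row 30 [11110]: (1 OR 1) -> 1
  row 31 [11111]: (1 OR 1) -> 1
Full result column, 4 rows per line (a,b,c fixed per line; d,e runs 00..11 left to right):
  rows 0-3 [a,b,c=000]: 0000  = hex 0
  rows 4-7 [a,b,c=001]: 0000  = hex 0
  rows 8-11 [a,b,c=010]: 1111  = hex F
  rows 12-15 [a,b,c=011]: 1111  = hex F
  rows 16-19 [a,b,c=100]: 0000  = hex 0
  rows 20-23 [a,b,c=101]: 0000  = hex 0
  rows 24-27 [a,b,c=110]: 1111  = hex F
  rows 28-31 [a,b,c=111]: 1111  = hex F
Output column (row 0 .. row 31) = 00000000111111110000000011111111
Output column grouped in 4s = 0000 0000 1111 1111 0000 0000 1111 1111 = 0x00FF00FF
Convert to decimal digit by digit (value = value*16 + digit):
  0 -> 0
  0*16 + 0 = 0
  0*16 + 15 (F) = 15
  15*16 + 15 (F) = 255
  255*16 + 0 = 4080
  4080*16 + 0 = 65280
  65280*16 + 15 (F) = 1044495
  1044495*16 + 15 (F) = 16711935
Decimal = 16711935

16711935


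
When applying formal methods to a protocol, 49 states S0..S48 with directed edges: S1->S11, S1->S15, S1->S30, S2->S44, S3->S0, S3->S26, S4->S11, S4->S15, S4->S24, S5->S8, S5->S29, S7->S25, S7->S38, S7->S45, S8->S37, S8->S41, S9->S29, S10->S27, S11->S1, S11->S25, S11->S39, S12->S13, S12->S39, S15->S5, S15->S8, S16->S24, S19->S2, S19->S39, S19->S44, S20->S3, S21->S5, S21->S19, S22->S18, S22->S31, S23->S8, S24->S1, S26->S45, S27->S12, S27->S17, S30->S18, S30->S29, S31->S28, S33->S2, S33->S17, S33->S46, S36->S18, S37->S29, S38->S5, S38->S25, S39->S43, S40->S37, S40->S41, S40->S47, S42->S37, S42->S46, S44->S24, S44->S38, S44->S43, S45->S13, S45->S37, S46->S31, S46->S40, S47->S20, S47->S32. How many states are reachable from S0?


BFS from S0:
  layer 0: {S0}
Reachable set: {S0}
Count = 1

1


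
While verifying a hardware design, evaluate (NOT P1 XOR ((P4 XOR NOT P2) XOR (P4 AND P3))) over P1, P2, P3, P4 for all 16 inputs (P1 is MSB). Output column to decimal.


Formula: (NOT P1 XOR ((P4 XOR NOT P2) XOR (P4 AND P3))) over P1, P2, P3, P4 (16 rows)
Evaluate each row (bits = P1,P2,P3,P4, MSB first):
  row 0 [0000]: (NOT 0 XOR ((0 XOR NOT 0) XOR (0 AND 0))) -> 0
  row 1 [0001]: (NOT 0 XOR ((1 XOR NOT 0) XOR (1 AND 0))) -> 1
  row 2 [0010]: (NOT 0 XOR ((0 XOR NOT 0) XOR (0 AND 1))) -> 0
  row 3 [0011]: (NOT 0 XOR ((1 XOR NOT 0) XOR (1 AND 1))) -> 0
  row 4 [0100]: (NOT 0 XOR ((0 XOR NOT 1) XOR (0 AND 0))) -> 1
  row 5 [0101]: (NOT 0 XOR ((1 XOR NOT 1) XOR (1 AND 0))) -> 0
  row 6 [0110]: (NOT 0 XOR ((0 XOR NOT 1) XOR (0 AND 1))) -> 1
  row 7 [0111]: (NOT 0 XOR ((1 XOR NOT 1) XOR (1 AND 1))) -> 1
  row 8 [1000]: (NOT 1 XOR ((0 XOR NOT 0) XOR (0 AND 0))) -> 1
  row 9 [1001]: (NOT 1 XOR ((1 XOR NOT 0) XOR (1 AND 0))) -> 0
  row 10 [1010]: (NOT 1 XOR ((0 XOR NOT 0) XOR (0 AND 1))) -> 1
  row 11 [1011]: (NOT 1 XOR ((1 XOR NOT 0) XOR (1 AND 1))) -> 1
  row 12 [1100]: (NOT 1 XOR ((0 XOR NOT 1) XOR (0 AND 0))) -> 0
  row 13 [1101]: (NOT 1 XOR ((1 XOR NOT 1) XOR (1 AND 0))) -> 1
  row 14 [1110]: (NOT 1 XOR ((0 XOR NOT 1) XOR (0 AND 1))) -> 0
  row 15 [1111]: (NOT 1 XOR ((1 XOR NOT 1) XOR (1 AND 1))) -> 0
Full result column, 4 rows per line (P1,P2 fixed per line; P3,P4 runs 00..11 left to right):
  rows 0-3 [P1,P2=00]: 0100  = hex 4
  rows 4-7 [P1,P2=01]: 1011  = hex B
  rows 8-11 [P1,P2=10]: 1011  = hex B
  rows 12-15 [P1,P2=11]: 0100  = hex 4
Output column (row 0 .. row 15) = 0100101110110100
Output column grouped in 4s = 0100 1011 1011 0100 = 0x4BB4
Convert to decimal digit by digit (value = value*16 + digit):
  4 -> 4
  4*16 + 11 (B) = 75
  75*16 + 11 (B) = 1211
  1211*16 + 4 = 19380
Decimal = 19380

19380


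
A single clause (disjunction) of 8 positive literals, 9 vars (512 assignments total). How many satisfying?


Step 1: Total=2^9=512
Step 2: Unsat when all 8 false: 2^1=2
Step 3: Sat=512-2=510

510


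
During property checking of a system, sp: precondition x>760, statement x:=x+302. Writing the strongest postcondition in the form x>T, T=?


Formula: sp(P, x:=E) = exists old_x. (x = E[old_x/x]) AND P[old_x/x] (old_x is the value of x before the assignment; eliminate old_x by solving x = E[old_x/x] for old_x)
Step 1: Precondition P: x>760, i.e. old_x > 760
Step 2: Assignment gives x = old_x + 302, so old_x = x - 302
Step 3: Substitute into P: x - 302 > 760
Step 4: Simplify: x > 760+302 = 1062

1062


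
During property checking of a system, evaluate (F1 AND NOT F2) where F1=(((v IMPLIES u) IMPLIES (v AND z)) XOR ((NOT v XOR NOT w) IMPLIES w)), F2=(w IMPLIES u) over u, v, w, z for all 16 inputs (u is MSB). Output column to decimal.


F1 = (((v IMPLIES u) IMPLIES (v AND z)) XOR ((NOT v XOR NOT w) IMPLIES w))
F2 = (w IMPLIES u)
Counterexample to F1=>F2 is where F1=1 and F2=0.
Evaluate each row (bits = u,v,w,z, MSB first):
  row 0 [0000]: F1=1 F2=1 -> F1&~F2 -> 0
  row 1 [0001]: F1=1 F2=1 -> F1&~F2 -> 0
  row 2 [0010]: F1=1 F2=0 -> F1&~F2 -> 1
  row 3 [0011]: F1=1 F2=0 -> F1&~F2 -> 1
  row 4 [0100]: F1=1 F2=1 -> F1&~F2 -> 0
  row 5 [0101]: F1=1 F2=1 -> F1&~F2 -> 0
  row 6 [0110]: F1=0 F2=0 -> F1&~F2 -> 0
  row 7 [0111]: F1=0 F2=0 -> F1&~F2 -> 0
  row 8 [1000]: F1=1 F2=1 -> F1&~F2 -> 0
  row 9 [1001]: F1=1 F2=1 -> F1&~F2 -> 0
  row 10 [1010]: F1=1 F2=1 -> F1&~F2 -> 0
  row 11 [1011]: F1=1 F2=1 -> F1&~F2 -> 0
  row 12 [1100]: F1=0 F2=1 -> F1&~F2 -> 0
  row 13 [1101]: F1=1 F2=1 -> F1&~F2 -> 0
  row 14 [1110]: F1=1 F2=1 -> F1&~F2 -> 0
  row 15 [1111]: F1=0 F2=1 -> F1&~F2 -> 0
Full result column, 4 rows per line (u,v fixed per line; w,z runs 00..11 left to right):
  rows 0-3 [u,v=00]: 0011  = hex 3
  rows 4-7 [u,v=01]: 0000  = hex 0
  rows 8-11 [u,v=10]: 0000  = hex 0
  rows 12-15 [u,v=11]: 0000  = hex 0
Counterexample vector (row 0 .. row 15) = 0011000000000000
Output column grouped in 4s = 0011 0000 0000 0000 = 0x3000
Convert to decimal digit by digit (value = value*16 + digit):
  3 -> 3
  3*16 + 0 = 48
  48*16 + 0 = 768
  768*16 + 0 = 12288
Decimal = 12288

12288


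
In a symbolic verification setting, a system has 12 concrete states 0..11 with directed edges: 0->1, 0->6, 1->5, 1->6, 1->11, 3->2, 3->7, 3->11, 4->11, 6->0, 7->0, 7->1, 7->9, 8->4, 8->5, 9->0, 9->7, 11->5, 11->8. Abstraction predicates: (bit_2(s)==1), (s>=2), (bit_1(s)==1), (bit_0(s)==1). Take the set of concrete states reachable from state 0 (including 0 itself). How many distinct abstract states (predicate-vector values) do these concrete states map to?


BFS from 0:
Concrete reachable: {0, 1, 4, 5, 6, 8, 11}
Abstract via predicates (bit_2(s)==1), (s>=2), (bit_1(s)==1), (bit_0(s)==1):
  (0,0,0,0) <- {0}
  (0,0,0,1) <- {1}
  (0,1,0,0) <- {8}
  (0,1,1,1) <- {11}
  (1,1,0,0) <- {4}
  (1,1,0,1) <- {5}
  (1,1,1,0) <- {6}
Distinct abstract states = 7

7


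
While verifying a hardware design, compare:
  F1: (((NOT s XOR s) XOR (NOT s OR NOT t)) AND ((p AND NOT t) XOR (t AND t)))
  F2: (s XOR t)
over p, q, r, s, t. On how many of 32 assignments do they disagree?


F1 = (((NOT s XOR s) XOR (NOT s OR NOT t)) AND ((p AND NOT t) XOR (t AND t)))
F2 = (s XOR t)
Evaluate both on each of 32 rows (bits = p,q,r,s,t):
  row 0 [00000]: F1=0 F2=0 -> 0
  row 1 [00001]: F1=0 F2=1 (differ) -> 1
  row 2 [00010]: F1=0 F2=1 (differ) -> 1
  row 3 [00011]: F1=1 F2=0 (differ) -> 1
  row 4 [00100]: F1=0 F2=0 -> 0
  row 5 [00101]: F1=0 F2=1 (differ) -> 1
  row 6 [00110]: F1=0 F2=1 (differ) -> 1
  row 7 [00111]: F1=1 F2=0 (differ) -> 1
  row 8 [01000]: F1=0 F2=0 -> 0
  row 9 [01001]: F1=0 F2=1 (differ) -> 1
  row 10 [01010]: F1=0 F2=1 (differ) -> 1
  row 11 [01011]: F1=1 F2=0 (differ) -> 1
  row 12 [01100]: F1=0 F2=0 -> 0
  row 13 [01101]: F1=0 F2=1 (differ) -> 1
  row 14 [01110]: F1=0 F2=1 (differ) -> 1
  row 15 [01111]: F1=1 F2=0 (differ) -> 1
  row 16 [10000]: F1=0 F2=0 -> 0
  row 17 [10001]: F1=0 F2=1 (differ) -> 1
  row 18 [10010]: F1=0 F2=1 (differ) -> 1
  row 19 [10011]: F1=1 F2=0 (differ) -> 1
  row 20 [10100]: F1=0 F2=0 -> 0
  row 21 [10101]: F1=0 F2=1 (differ) -> 1
  row 22 [10110]: F1=0 F2=1 (differ) -> 1
  row 23 [10111]: F1=1 F2=0 (differ) -> 1
  row 24 [11000]: F1=0 F2=0 -> 0
  row 25 [11001]: F1=0 F2=1 (differ) -> 1
  row 26 [11010]: F1=0 F2=1 (differ) -> 1
  row 27 [11011]: F1=1 F2=0 (differ) -> 1
  row 28 [11100]: F1=0 F2=0 -> 0
  row 29 [11101]: F1=0 F2=1 (differ) -> 1
  row 30 [11110]: F1=0 F2=1 (differ) -> 1
  row 31 [11111]: F1=1 F2=0 (differ) -> 1
Full result column, 8 rows per line (p,q fixed per line; r,s,t runs 000..111 left to right):
  rows 0-7 [p,q=00]: 01110111  (ones: 6)
  rows 8-15 [p,q=01]: 01110111  (ones: 6)
  rows 16-23 [p,q=10]: 01110111  (ones: 6)
  rows 24-31 [p,q=11]: 01110111  (ones: 6)
Disagreements = 6+6+6+6 = 24

24


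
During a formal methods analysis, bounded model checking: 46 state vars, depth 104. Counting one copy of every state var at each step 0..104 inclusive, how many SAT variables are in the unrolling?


BMC unrolls to depth k, creating one copy of each state var for steps 0..k.
Step count = 104 + 1 = 105 (steps 0 through 104)
Vars per step = 46
Total = 46 * 105 = 4830

4830


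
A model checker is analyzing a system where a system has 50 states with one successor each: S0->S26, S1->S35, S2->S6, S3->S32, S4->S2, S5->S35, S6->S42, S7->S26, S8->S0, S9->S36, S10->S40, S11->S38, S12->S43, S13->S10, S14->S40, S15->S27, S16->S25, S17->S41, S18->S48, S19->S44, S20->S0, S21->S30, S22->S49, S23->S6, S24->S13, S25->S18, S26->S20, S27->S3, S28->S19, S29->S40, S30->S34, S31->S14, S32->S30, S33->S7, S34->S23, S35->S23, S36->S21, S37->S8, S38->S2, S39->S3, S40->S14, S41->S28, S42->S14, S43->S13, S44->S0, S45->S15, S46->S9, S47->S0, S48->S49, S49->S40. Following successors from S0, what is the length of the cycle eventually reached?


Trace from S0 until a state repeats:
  S0 -> S26 -> S20 -> S0
S0 first seen at step 0, revisited at step 3.
Cycle length = 3 - 0 = 3

3


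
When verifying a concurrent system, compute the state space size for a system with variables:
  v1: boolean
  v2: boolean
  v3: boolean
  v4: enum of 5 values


State space = product of domain sizes of all variables.
Domain sizes:
  v1 (boolean): 2
  v2 (boolean): 2
  v3 (boolean): 2
  v4 (enum of 5 values): 5
Product = 2 * 2 * 2 * 5 = 40

40


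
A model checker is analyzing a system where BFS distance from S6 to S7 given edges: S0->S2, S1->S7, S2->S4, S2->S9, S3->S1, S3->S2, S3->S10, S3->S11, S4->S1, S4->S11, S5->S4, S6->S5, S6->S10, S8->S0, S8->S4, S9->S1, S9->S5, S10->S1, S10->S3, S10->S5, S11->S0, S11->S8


BFS layer-by-layer from S6:
  dist 0: {S6}
  dist 1: {S5, S10}
  dist 2: {S1, S3, S4}
  dist 3: {S2, S7, S11}
  -> S7 reached at distance 3
Shortest path length = 3

3


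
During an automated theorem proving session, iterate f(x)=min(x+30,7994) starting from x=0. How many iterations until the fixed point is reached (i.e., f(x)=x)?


Step 1: x=0, cap=7994, increment=30
Step 2: x grows by 30 each step until capped at 7994; fixed point is x=7994
Step 3: iterations = ceil(7994/30) = 267

267


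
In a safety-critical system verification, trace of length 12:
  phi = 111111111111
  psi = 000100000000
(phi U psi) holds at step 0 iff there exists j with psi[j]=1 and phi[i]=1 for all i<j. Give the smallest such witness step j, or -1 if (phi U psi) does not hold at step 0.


(phi U psi) at 0: need smallest j with psi[j]=1 and phi[i]=1 for all i in [0,j).
Scan from step 0:
  step 0: phi=1, psi=0 -> continue
  step 1: phi=1, psi=0 -> continue
  step 2: phi=1, psi=0 -> continue
  step 3: psi=1 and phi held for [0,3) -> witness found
Witness step = 3

3


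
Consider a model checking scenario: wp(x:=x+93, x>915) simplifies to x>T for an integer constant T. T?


Formula: wp(x:=E, P) = P[E/x] (substitute E for x in postcondition)
Step 1: Postcondition: x>915
Step 2: Substitute x+93 for x: x+93>915
Step 3: Solve for x: x > 915-93 = 822

822


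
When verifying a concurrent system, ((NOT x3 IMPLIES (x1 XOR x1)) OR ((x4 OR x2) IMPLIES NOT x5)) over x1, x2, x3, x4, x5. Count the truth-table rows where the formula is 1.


Formula: ((NOT x3 IMPLIES (x1 XOR x1)) OR ((x4 OR x2) IMPLIES NOT x5)) over 5 vars (32 rows)
Evaluate each row (x1, x2, x3, x4, x5 as bits, MSB first):
  row 0 [00000]: ((NOT 0 IMPLIES (0 XOR 0)) OR ((0 OR 0) IMPLIES NOT 0)) -> 1
  row 1 [00001]: ((NOT 0 IMPLIES (0 XOR 0)) OR ((0 OR 0) IMPLIES NOT 1)) -> 1
  row 2 [00010]: ((NOT 0 IMPLIES (0 XOR 0)) OR ((1 OR 0) IMPLIES NOT 0)) -> 1
  row 3 [00011]: ((NOT 0 IMPLIES (0 XOR 0)) OR ((1 OR 0) IMPLIES NOT 1)) -> 0
  row 4 [00100]: ((NOT 1 IMPLIES (0 XOR 0)) OR ((0 OR 0) IMPLIES NOT 0)) -> 1
  row 5 [00101]: ((NOT 1 IMPLIES (0 XOR 0)) OR ((0 OR 0) IMPLIES NOT 1)) -> 1
  row 6 [00110]: ((NOT 1 IMPLIES (0 XOR 0)) OR ((1 OR 0) IMPLIES NOT 0)) -> 1
  row 7 [00111]: ((NOT 1 IMPLIES (0 XOR 0)) OR ((1 OR 0) IMPLIES NOT 1)) -> 1
  row 8 [01000]: ((NOT 0 IMPLIES (0 XOR 0)) OR ((0 OR 1) IMPLIES NOT 0)) -> 1
  row 9 [01001]: ((NOT 0 IMPLIES (0 XOR 0)) OR ((0 OR 1) IMPLIES NOT 1)) -> 0
  row 10 [01010]: ((NOT 0 IMPLIES (0 XOR 0)) OR ((1 OR 1) IMPLIES NOT 0)) -> 1
  row 11 [01011]: ((NOT 0 IMPLIES (0 XOR 0)) OR ((1 OR 1) IMPLIES NOT 1)) -> 0
  row 12 [01100]: ((NOT 1 IMPLIES (0 XOR 0)) OR ((0 OR 1) IMPLIES NOT 0)) -> 1
  row 13 [01101]: ((NOT 1 IMPLIES (0 XOR 0)) OR ((0 OR 1) IMPLIES NOT 1)) -> 1
  row 14 [01110]: ((NOT 1 IMPLIES (0 XOR 0)) OR ((1 OR 1) IMPLIES NOT 0)) -> 1
  row 15 [01111]: ((NOT 1 IMPLIES (0 XOR 0)) OR ((1 OR 1) IMPLIES NOT 1)) -> 1
  row 16 [10000]: ((NOT 0 IMPLIES (1 XOR 1)) OR ((0 OR 0) IMPLIES NOT 0)) -> 1
  row 17 [10001]: ((NOT 0 IMPLIES (1 XOR 1)) OR ((0 OR 0) IMPLIES NOT 1)) -> 1
  row 18 [10010]: ((NOT 0 IMPLIES (1 XOR 1)) OR ((1 OR 0) IMPLIES NOT 0)) -> 1
  row 19 [10011]: ((NOT 0 IMPLIES (1 XOR 1)) OR ((1 OR 0) IMPLIES NOT 1)) -> 0
  row 20 [10100]: ((NOT 1 IMPLIES (1 XOR 1)) OR ((0 OR 0) IMPLIES NOT 0)) -> 1
  row 21 [10101]: ((NOT 1 IMPLIES (1 XOR 1)) OR ((0 OR 0) IMPLIES NOT 1)) -> 1
  row 22 [10110]: ((NOT 1 IMPLIES (1 XOR 1)) OR ((1 OR 0) IMPLIES NOT 0)) -> 1
  row 23 [10111]: ((NOT 1 IMPLIES (1 XOR 1)) OR ((1 OR 0) IMPLIES NOT 1)) -> 1
  row 24 [11000]: ((NOT 0 IMPLIES (1 XOR 1)) OR ((0 OR 1) IMPLIES NOT 0)) -> 1
  row 25 [11001]: ((NOT 0 IMPLIES (1 XOR 1)) OR ((0 OR 1) IMPLIES NOT 1)) -> 0
  row 26 [11010]: ((NOT 0 IMPLIES (1 XOR 1)) OR ((1 OR 1) IMPLIES NOT 0)) -> 1
  row 27 [11011]: ((NOT 0 IMPLIES (1 XOR 1)) OR ((1 OR 1) IMPLIES NOT 1)) -> 0
  row 28 [11100]: ((NOT 1 IMPLIES (1 XOR 1)) OR ((0 OR 1) IMPLIES NOT 0)) -> 1
  row 29 [11101]: ((NOT 1 IMPLIES (1 XOR 1)) OR ((0 OR 1) IMPLIES NOT 1)) -> 1
  row 30 [11110]: ((NOT 1 IMPLIES (1 XOR 1)) OR ((1 OR 1) IMPLIES NOT 0)) -> 1
  row 31 [11111]: ((NOT 1 IMPLIES (1 XOR 1)) OR ((1 OR 1) IMPLIES NOT 1)) -> 1
Full result column, 8 rows per line (x1,x2 fixed per line; x3,x4,x5 runs 000..111 left to right):
  rows 0-7 [x1,x2=00]: 11101111  (ones: 7)
  rows 8-15 [x1,x2=01]: 10101111  (ones: 6)
  rows 16-23 [x1,x2=10]: 11101111  (ones: 7)
  rows 24-31 [x1,x2=11]: 10101111  (ones: 6)
Count of 1-rows = 7+6+7+6 = 26

26


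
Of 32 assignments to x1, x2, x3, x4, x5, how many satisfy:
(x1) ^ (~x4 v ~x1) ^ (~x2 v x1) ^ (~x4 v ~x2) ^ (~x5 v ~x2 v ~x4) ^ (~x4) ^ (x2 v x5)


CNF with 7 clauses over 5 vars (32 assignments).
An assignment satisfies CNF iff every clause has >=1 true literal.
Check each row (bits = x1,x2,x3,x4,x5; clause T/F shown):
  row 0 [00000]: clauses=FTTTTTF -> 0
  row 1 [00001]: clauses=FTTTTTT -> 0
  row 2 [00010]: clauses=FTTTTFF -> 0
  row 3 [00011]: clauses=FTTTTFT -> 0
  row 4 [00100]: clauses=FTTTTTF -> 0
  row 5 [00101]: clauses=FTTTTTT -> 0
  row 6 [00110]: clauses=FTTTTFF -> 0
  row 7 [00111]: clauses=FTTTTFT -> 0
  row 8 [01000]: clauses=FTFTTTT -> 0
  row 9 [01001]: clauses=FTFTTTT -> 0
  row 10 [01010]: clauses=FTFFTFT -> 0
  row 11 [01011]: clauses=FTFFFFT -> 0
  row 12 [01100]: clauses=FTFTTTT -> 0
  row 13 [01101]: clauses=FTFTTTT -> 0
  row 14 [01110]: clauses=FTFFTFT -> 0
  row 15 [01111]: clauses=FTFFFFT -> 0
  row 16 [10000]: clauses=TTTTTTF -> 0
  row 17 [10001]: clauses=TTTTTTT -> 1
  row 18 [10010]: clauses=TFTTTFF -> 0
  row 19 [10011]: clauses=TFTTTFT -> 0
  row 20 [10100]: clauses=TTTTTTF -> 0
  row 21 [10101]: clauses=TTTTTTT -> 1
  row 22 [10110]: clauses=TFTTTFF -> 0
  row 23 [10111]: clauses=TFTTTFT -> 0
  row 24 [11000]: clauses=TTTTTTT -> 1
  row 25 [11001]: clauses=TTTTTTT -> 1
  row 26 [11010]: clauses=TFTFTFT -> 0
  row 27 [11011]: clauses=TFTFFFT -> 0
  row 28 [11100]: clauses=TTTTTTT -> 1
  row 29 [11101]: clauses=TTTTTTT -> 1
  row 30 [11110]: clauses=TFTFTFT -> 0
  row 31 [11111]: clauses=TFTFFFT -> 0
Full result column, 8 rows per line (x1,x2 fixed per line; x3,x4,x5 runs 000..111 left to right):
  rows 0-7 [x1,x2=00]: 00000000  (ones: 0)
  rows 8-15 [x1,x2=01]: 00000000  (ones: 0)
  rows 16-23 [x1,x2=10]: 01000100  (ones: 2)
  rows 24-31 [x1,x2=11]: 11001100  (ones: 4)
Satisfying assignments = 0+0+2+4 = 6

6


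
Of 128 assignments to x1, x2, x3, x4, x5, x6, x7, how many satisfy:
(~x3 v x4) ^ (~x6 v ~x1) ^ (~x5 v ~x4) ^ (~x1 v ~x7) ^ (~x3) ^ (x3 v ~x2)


CNF with 6 clauses over 7 vars (128 assignments).
An assignment satisfies CNF iff every clause has >=1 true literal.
Check each row (bits = x1,x2,x3,x4,x5,x6,x7; clause T/F shown):
  row 0 [0000000]: clauses=TTTTTT -> 1
  row 1 [0000001]: clauses=TTTTTT -> 1
  row 2 [0000010]: clauses=TTTTTT -> 1
  row 3 [0000011]: clauses=TTTTTT -> 1
  row 4 [0000100]: clauses=TTTTTT -> 1
  (every remaining row is evaluated the same way; all 128 results are listed next)
Full result column, 8 rows per line (x1,x2,x3,x4 fixed per line; x5,x6,x7 runs 000..111 left to right):
  rows 0-7 [x1,x2,x3,x4=0000]: 11111111  (ones: 8)
  rows 8-15 [x1,x2,x3,x4=0001]: 11110000  (ones: 4)
  rows 16-23 [x1,x2,x3,x4=0010]: 00000000  (ones: 0)
  rows 24-31 [x1,x2,x3,x4=0011]: 00000000  (ones: 0)
  rows 32-39 [x1,x2,x3,x4=0100]: 00000000  (ones: 0)
  rows 40-47 [x1,x2,x3,x4=0101]: 00000000  (ones: 0)
  rows 48-55 [x1,x2,x3,x4=0110]: 00000000  (ones: 0)
  rows 56-63 [x1,x2,x3,x4=0111]: 00000000  (ones: 0)
  rows 64-71 [x1,x2,x3,x4=1000]: 10001000  (ones: 2)
  rows 72-79 [x1,x2,x3,x4=1001]: 10000000  (ones: 1)
  rows 80-87 [x1,x2,x3,x4=1010]: 00000000  (ones: 0)
  rows 88-95 [x1,x2,x3,x4=1011]: 00000000  (ones: 0)
  rows 96-103 [x1,x2,x3,x4=1100]: 00000000  (ones: 0)
  rows 104-111 [x1,x2,x3,x4=1101]: 00000000  (ones: 0)
  rows 112-119 [x1,x2,x3,x4=1110]: 00000000  (ones: 0)
  rows 120-127 [x1,x2,x3,x4=1111]: 00000000  (ones: 0)
Satisfying assignments = 8+4+0+0+0+0+0+0+2+1+0+0+0+0+0+0 = 15

15


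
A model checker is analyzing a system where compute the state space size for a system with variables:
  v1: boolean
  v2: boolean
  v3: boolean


State space = product of domain sizes of all variables.
Domain sizes:
  v1 (boolean): 2
  v2 (boolean): 2
  v3 (boolean): 2
Product = 2 * 2 * 2 = 8

8


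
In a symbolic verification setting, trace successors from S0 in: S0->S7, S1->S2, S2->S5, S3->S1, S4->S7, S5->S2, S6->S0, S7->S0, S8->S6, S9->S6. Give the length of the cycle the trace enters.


Trace from S0 until a state repeats:
  S0 -> S7 -> S0
S0 first seen at step 0, revisited at step 2.
Cycle length = 2 - 0 = 2

2


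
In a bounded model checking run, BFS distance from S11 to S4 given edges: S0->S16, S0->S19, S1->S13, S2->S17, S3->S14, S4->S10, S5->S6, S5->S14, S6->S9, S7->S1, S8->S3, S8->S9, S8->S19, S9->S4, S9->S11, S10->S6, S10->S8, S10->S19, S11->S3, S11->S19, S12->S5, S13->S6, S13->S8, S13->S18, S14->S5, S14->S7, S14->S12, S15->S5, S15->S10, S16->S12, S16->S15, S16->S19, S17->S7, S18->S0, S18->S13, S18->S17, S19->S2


BFS layer-by-layer from S11:
  dist 0: {S11}
  dist 1: {S3, S19}
  dist 2: {S2, S14}
  dist 3: {S5, S7, S12, S17}
  dist 4: {S1, S6}
  dist 5: {S9, S13}
  dist 6: {S4, S8, S18}
  -> S4 reached at distance 6
Shortest path length = 6

6


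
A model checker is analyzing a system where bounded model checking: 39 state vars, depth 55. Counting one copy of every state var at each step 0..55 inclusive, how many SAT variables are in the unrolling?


BMC unrolls to depth k, creating one copy of each state var for steps 0..k.
Step count = 55 + 1 = 56 (steps 0 through 55)
Vars per step = 39
Total = 39 * 56 = 2184

2184


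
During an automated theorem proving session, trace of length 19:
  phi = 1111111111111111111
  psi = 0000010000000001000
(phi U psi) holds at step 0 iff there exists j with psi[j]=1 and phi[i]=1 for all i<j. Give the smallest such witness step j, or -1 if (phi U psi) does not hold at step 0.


(phi U psi) at 0: need smallest j with psi[j]=1 and phi[i]=1 for all i in [0,j).
Scan from step 0:
  step 0: phi=1, psi=0 -> continue
  step 1: phi=1, psi=0 -> continue
  step 2: phi=1, psi=0 -> continue
  step 3: phi=1, psi=0 -> continue
  step 5: psi=1 and phi held for [0,5) -> witness found
Witness step = 5

5


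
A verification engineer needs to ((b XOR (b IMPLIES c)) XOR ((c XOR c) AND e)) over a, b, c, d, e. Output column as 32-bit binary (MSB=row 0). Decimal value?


Formula: ((b XOR (b IMPLIES c)) XOR ((c XOR c) AND e)) over a, b, c, d, e (32 rows)
Evaluate each row (bits = a,b,c,d,e, MSB first):
  row 0 [00000]: ((0 XOR (0 IMPLIES 0)) XOR ((0 XOR 0) AND 0)) -> 1
  row 1 [00001]: ((0 XOR (0 IMPLIES 0)) XOR ((0 XOR 0) AND 1)) -> 1
  row 2 [00010]: ((0 XOR (0 IMPLIES 0)) XOR ((0 XOR 0) AND 0)) -> 1
  row 3 [00011]: ((0 XOR (0 IMPLIES 0)) XOR ((0 XOR 0) AND 1)) -> 1
  row 4 [00100]: ((0 XOR (0 IMPLIES 1)) XOR ((1 XOR 1) AND 0)) -> 1
  row 5 [00101]: ((0 XOR (0 IMPLIES 1)) XOR ((1 XOR 1) AND 1)) -> 1
  row 6 [00110]: ((0 XOR (0 IMPLIES 1)) XOR ((1 XOR 1) AND 0)) -> 1
  row 7 [00111]: ((0 XOR (0 IMPLIES 1)) XOR ((1 XOR 1) AND 1)) -> 1
  row 8 [01000]: ((1 XOR (1 IMPLIES 0)) XOR ((0 XOR 0) AND 0)) -> 1
  row 9 [01001]: ((1 XOR (1 IMPLIES 0)) XOR ((0 XOR 0) AND 1)) -> 1
  row 10 [01010]: ((1 XOR (1 IMPLIES 0)) XOR ((0 XOR 0) AND 0)) -> 1
  row 11 [01011]: ((1 XOR (1 IMPLIES 0)) XOR ((0 XOR 0) AND 1)) -> 1
  row 12 [01100]: ((1 XOR (1 IMPLIES 1)) XOR ((1 XOR 1) AND 0)) -> 0
  row 13 [01101]: ((1 XOR (1 IMPLIES 1)) XOR ((1 XOR 1) AND 1)) -> 0
  row 14 [01110]: ((1 XOR (1 IMPLIES 1)) XOR ((1 XOR 1) AND 0)) -> 0
  row 15 [01111]: ((1 XOR (1 IMPLIES 1)) XOR ((1 XOR 1) AND 1)) -> 0
  row 16 [10000]: ((0 XOR (0 IMPLIES 0)) XOR ((0 XOR 0) AND 0)) -> 1
  row 17 [10001]: ((0 XOR (0 IMPLIES 0)) XOR ((0 XOR 0) AND 1)) -> 1
  row 18 [10010]: ((0 XOR (0 IMPLIES 0)) XOR ((0 XOR 0) AND 0)) -> 1
  row 19 [10011]: ((0 XOR (0 IMPLIES 0)) XOR ((0 XOR 0) AND 1)) -> 1
  row 20 [10100]: ((0 XOR (0 IMPLIES 1)) XOR ((1 XOR 1) AND 0)) -> 1
  row 21 [10101]: ((0 XOR (0 IMPLIES 1)) XOR ((1 XOR 1) AND 1)) -> 1
  row 22 [10110]: ((0 XOR (0 IMPLIES 1)) XOR ((1 XOR 1) AND 0)) -> 1
  row 23 [10111]: ((0 XOR (0 IMPLIES 1)) XOR ((1 XOR 1) AND 1)) -> 1
  row 24 [11000]: ((1 XOR (1 IMPLIES 0)) XOR ((0 XOR 0) AND 0)) -> 1
  row 25 [11001]: ((1 XOR (1 IMPLIES 0)) XOR ((0 XOR 0) AND 1)) -> 1
  row 26 [11010]: ((1 XOR (1 IMPLIES 0)) XOR ((0 XOR 0) AND 0)) -> 1
  row 27 [11011]: ((1 XOR (1 IMPLIES 0)) XOR ((0 XOR 0) AND 1)) -> 1
  row 28 [11100]: ((1 XOR (1 IMPLIES 1)) XOR ((1 XOR 1) AND 0)) -> 0
  row 29 [11101]: ((1 XOR (1 IMPLIES 1)) XOR ((1 XOR 1) AND 1)) -> 0
  row 30 [11110]: ((1 XOR (1 IMPLIES 1)) XOR ((1 XOR 1) AND 0)) -> 0
  row 31 [11111]: ((1 XOR (1 IMPLIES 1)) XOR ((1 XOR 1) AND 1)) -> 0
Full result column, 4 rows per line (a,b,c fixed per line; d,e runs 00..11 left to right):
  rows 0-3 [a,b,c=000]: 1111  = hex F
  rows 4-7 [a,b,c=001]: 1111  = hex F
  rows 8-11 [a,b,c=010]: 1111  = hex F
  rows 12-15 [a,b,c=011]: 0000  = hex 0
  rows 16-19 [a,b,c=100]: 1111  = hex F
  rows 20-23 [a,b,c=101]: 1111  = hex F
  rows 24-27 [a,b,c=110]: 1111  = hex F
  rows 28-31 [a,b,c=111]: 0000  = hex 0
Output column (row 0 .. row 31) = 11111111111100001111111111110000
Output column grouped in 4s = 1111 1111 1111 0000 1111 1111 1111 0000 = 0xFFF0FFF0
Convert to decimal digit by digit (value = value*16 + digit):
  F -> 15
  15*16 + 15 (F) = 255
  255*16 + 15 (F) = 4095
  4095*16 + 0 = 65520
  65520*16 + 15 (F) = 1048335
  1048335*16 + 15 (F) = 16773375
  16773375*16 + 15 (F) = 268374015
  268374015*16 + 0 = 4293984240
Decimal = 4293984240

4293984240


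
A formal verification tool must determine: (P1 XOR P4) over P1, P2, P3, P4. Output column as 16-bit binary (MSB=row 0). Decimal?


Formula: (P1 XOR P4) over P1, P2, P3, P4 (16 rows)
Evaluate each row (bits = P1,P2,P3,P4, MSB first):
  row 0 [0000]: (0 XOR 0) -> 0
  row 1 [0001]: (0 XOR 1) -> 1
  row 2 [0010]: (0 XOR 0) -> 0
  row 3 [0011]: (0 XOR 1) -> 1
  row 4 [0100]: (0 XOR 0) -> 0
  row 5 [0101]: (0 XOR 1) -> 1
  row 6 [0110]: (0 XOR 0) -> 0
  row 7 [0111]: (0 XOR 1) -> 1
  row 8 [1000]: (1 XOR 0) -> 1
  row 9 [1001]: (1 XOR 1) -> 0
  row 10 [1010]: (1 XOR 0) -> 1
  row 11 [1011]: (1 XOR 1) -> 0
  row 12 [1100]: (1 XOR 0) -> 1
  row 13 [1101]: (1 XOR 1) -> 0
  row 14 [1110]: (1 XOR 0) -> 1
  row 15 [1111]: (1 XOR 1) -> 0
Full result column, 4 rows per line (P1,P2 fixed per line; P3,P4 runs 00..11 left to right):
  rows 0-3 [P1,P2=00]: 0101  = hex 5
  rows 4-7 [P1,P2=01]: 0101  = hex 5
  rows 8-11 [P1,P2=10]: 1010  = hex A
  rows 12-15 [P1,P2=11]: 1010  = hex A
Output column (row 0 .. row 15) = 0101010110101010
Output column grouped in 4s = 0101 0101 1010 1010 = 0x55AA
Convert to decimal digit by digit (value = value*16 + digit):
  5 -> 5
  5*16 + 5 = 85
  85*16 + 10 (A) = 1370
  1370*16 + 10 (A) = 21930
Decimal = 21930

21930


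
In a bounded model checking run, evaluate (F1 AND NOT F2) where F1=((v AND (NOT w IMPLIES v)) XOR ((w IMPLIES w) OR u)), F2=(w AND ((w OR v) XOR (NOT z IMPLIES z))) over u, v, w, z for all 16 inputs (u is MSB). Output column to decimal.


F1 = ((v AND (NOT w IMPLIES v)) XOR ((w IMPLIES w) OR u))
F2 = (w AND ((w OR v) XOR (NOT z IMPLIES z)))
Counterexample to F1=>F2 is where F1=1 and F2=0.
Evaluate each row (bits = u,v,w,z, MSB first):
  row 0 [0000]: F1=1 F2=0 -> F1&~F2 -> 1
  row 1 [0001]: F1=1 F2=0 -> F1&~F2 -> 1
  row 2 [0010]: F1=1 F2=1 -> F1&~F2 -> 0
  row 3 [0011]: F1=1 F2=0 -> F1&~F2 -> 1
  row 4 [0100]: F1=0 F2=0 -> F1&~F2 -> 0
  row 5 [0101]: F1=0 F2=0 -> F1&~F2 -> 0
  row 6 [0110]: F1=0 F2=1 -> F1&~F2 -> 0
  row 7 [0111]: F1=0 F2=0 -> F1&~F2 -> 0
  row 8 [1000]: F1=1 F2=0 -> F1&~F2 -> 1
  row 9 [1001]: F1=1 F2=0 -> F1&~F2 -> 1
  row 10 [1010]: F1=1 F2=1 -> F1&~F2 -> 0
  row 11 [1011]: F1=1 F2=0 -> F1&~F2 -> 1
  row 12 [1100]: F1=0 F2=0 -> F1&~F2 -> 0
  row 13 [1101]: F1=0 F2=0 -> F1&~F2 -> 0
  row 14 [1110]: F1=0 F2=1 -> F1&~F2 -> 0
  row 15 [1111]: F1=0 F2=0 -> F1&~F2 -> 0
Full result column, 4 rows per line (u,v fixed per line; w,z runs 00..11 left to right):
  rows 0-3 [u,v=00]: 1101  = hex D
  rows 4-7 [u,v=01]: 0000  = hex 0
  rows 8-11 [u,v=10]: 1101  = hex D
  rows 12-15 [u,v=11]: 0000  = hex 0
Counterexample vector (row 0 .. row 15) = 1101000011010000
Output column grouped in 4s = 1101 0000 1101 0000 = 0xD0D0
Convert to decimal digit by digit (value = value*16 + digit):
  D -> 13
  13*16 + 0 = 208
  208*16 + 13 (D) = 3341
  3341*16 + 0 = 53456
Decimal = 53456

53456


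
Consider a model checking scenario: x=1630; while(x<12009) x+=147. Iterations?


Step 1: x goes from 1630 toward 12009 by 147; the body runs while x<12009, so iterations = ceil((bound-start)/step)
Step 2: Distance=10379
Step 3: ceil(10379/147)=71

71


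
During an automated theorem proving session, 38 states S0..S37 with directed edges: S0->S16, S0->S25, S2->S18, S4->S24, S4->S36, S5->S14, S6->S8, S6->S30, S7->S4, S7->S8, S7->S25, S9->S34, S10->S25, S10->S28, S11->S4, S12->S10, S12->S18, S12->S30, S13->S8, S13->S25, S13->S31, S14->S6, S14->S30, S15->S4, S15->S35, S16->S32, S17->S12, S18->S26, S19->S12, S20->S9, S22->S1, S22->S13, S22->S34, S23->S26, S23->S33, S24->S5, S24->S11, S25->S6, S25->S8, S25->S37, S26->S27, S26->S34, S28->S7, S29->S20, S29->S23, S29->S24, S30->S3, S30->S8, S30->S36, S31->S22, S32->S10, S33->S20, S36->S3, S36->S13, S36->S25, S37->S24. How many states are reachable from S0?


BFS from S0:
  layer 0: {S0}
  layer 1: {S16, S25}
  layer 2: {S6, S8, S32, S37}
  layer 3: {S10, S24, S30}
  layer 4: {S3, S5, S11, S28, S36}
  layer 5: {S4, S7, S13, S14}
  layer 6: {S31}
  layer 7: {S22}
  layer 8: {S1, S34}
Reachable set: {S0, S1, S3, S4, S5, S6, S7, S8, S10, S11, S13, S14, S16, S22, S24, S25, S28, S30, S31, S32, S34, S36, S37}
Count = 23

23


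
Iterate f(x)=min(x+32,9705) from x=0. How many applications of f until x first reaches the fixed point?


Step 1: x=0, cap=9705, increment=32
Step 2: x grows by 32 each step until capped at 9705; fixed point is x=9705
Step 3: iterations = ceil(9705/32) = 304

304


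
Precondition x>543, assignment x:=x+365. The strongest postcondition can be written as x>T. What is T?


Formula: sp(P, x:=E) = exists old_x. (x = E[old_x/x]) AND P[old_x/x] (old_x is the value of x before the assignment; eliminate old_x by solving x = E[old_x/x] for old_x)
Step 1: Precondition P: x>543, i.e. old_x > 543
Step 2: Assignment gives x = old_x + 365, so old_x = x - 365
Step 3: Substitute into P: x - 365 > 543
Step 4: Simplify: x > 543+365 = 908

908


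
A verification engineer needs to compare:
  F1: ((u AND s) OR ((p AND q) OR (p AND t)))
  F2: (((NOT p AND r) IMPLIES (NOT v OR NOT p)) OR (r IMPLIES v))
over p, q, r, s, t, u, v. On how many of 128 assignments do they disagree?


F1 = ((u AND s) OR ((p AND q) OR (p AND t)))
F2 = (((NOT p AND r) IMPLIES (NOT v OR NOT p)) OR (r IMPLIES v))
Evaluate both on each of 128 rows (bits = p,q,r,s,t,u,v):
  row 0 [0000000]: F1=0 F2=1 (differ) -> 1
  row 1 [0000001]: F1=0 F2=1 (differ) -> 1
  row 2 [0000010]: F1=0 F2=1 (differ) -> 1
  row 3 [0000011]: F1=0 F2=1 (differ) -> 1
  row 4 [0000100]: F1=0 F2=1 (differ) -> 1
  (every remaining row is evaluated the same way; all 128 results are listed next)
Full result column, 8 rows per line (p,q,r,s fixed per line; t,u,v runs 000..111 left to right):
  rows 0-7 [p,q,r,s=0000]: 11111111  (ones: 8)
  rows 8-15 [p,q,r,s=0001]: 11001100  (ones: 4)
  rows 16-23 [p,q,r,s=0010]: 11111111  (ones: 8)
  rows 24-31 [p,q,r,s=0011]: 11001100  (ones: 4)
  rows 32-39 [p,q,r,s=0100]: 11111111  (ones: 8)
  rows 40-47 [p,q,r,s=0101]: 11001100  (ones: 4)
  rows 48-55 [p,q,r,s=0110]: 11111111  (ones: 8)
  rows 56-63 [p,q,r,s=0111]: 11001100  (ones: 4)
  rows 64-71 [p,q,r,s=1000]: 11110000  (ones: 4)
  rows 72-79 [p,q,r,s=1001]: 11000000  (ones: 2)
  rows 80-87 [p,q,r,s=1010]: 11110000  (ones: 4)
  rows 88-95 [p,q,r,s=1011]: 11000000  (ones: 2)
  rows 96-103 [p,q,r,s=1100]: 00000000  (ones: 0)
  rows 104-111 [p,q,r,s=1101]: 00000000  (ones: 0)
  rows 112-119 [p,q,r,s=1110]: 00000000  (ones: 0)
  rows 120-127 [p,q,r,s=1111]: 00000000  (ones: 0)
Disagreements = 8+4+8+4+8+4+8+4+4+2+4+2+0+0+0+0 = 60

60


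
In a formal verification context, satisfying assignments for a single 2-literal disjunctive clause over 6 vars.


Step 1: Total=2^6=64
Step 2: Unsat when all 2 false: 2^4=16
Step 3: Sat=64-16=48

48
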